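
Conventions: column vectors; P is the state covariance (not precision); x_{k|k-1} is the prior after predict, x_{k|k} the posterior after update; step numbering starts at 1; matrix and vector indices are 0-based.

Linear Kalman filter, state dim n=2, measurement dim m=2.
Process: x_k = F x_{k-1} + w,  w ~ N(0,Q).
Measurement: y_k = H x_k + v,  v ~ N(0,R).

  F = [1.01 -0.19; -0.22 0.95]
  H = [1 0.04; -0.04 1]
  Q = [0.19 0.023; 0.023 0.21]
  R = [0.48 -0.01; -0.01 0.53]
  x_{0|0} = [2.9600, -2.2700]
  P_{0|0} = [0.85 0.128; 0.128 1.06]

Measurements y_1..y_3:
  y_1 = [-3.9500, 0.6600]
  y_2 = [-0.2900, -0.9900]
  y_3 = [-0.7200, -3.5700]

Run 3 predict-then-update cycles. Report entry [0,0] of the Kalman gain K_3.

step 1: x^-=[3.4209, -2.8077]  P^-=[1.0462 -0.2290; -0.2290 1.1543]  S=[1.5097 -0.2343; -0.2343 1.7043]  K=[0.6767 -0.0659; -0.0155 0.6805]  nu=[-7.2586, 3.6045]  x^+=[-1.7284, -0.2423]  P^+=[0.3266 -0.0286; -0.0286 0.3597]
step 2: x^-=[-1.6996, 0.1501]  P^-=[0.5471 -0.1432; -0.1432 0.5624]  S=[1.0166 -0.1523; -0.1523 1.1047]  K=[0.5210 -0.0776; -0.0425 0.5084]  nu=[1.4036, -1.2081]  x^+=[-0.8747, -0.5238]  P^+=[0.2523 -0.0362; -0.0362 0.2684]
step 3: x^-=[-0.7839, -0.3052]  P^-=[0.4710 -0.1178; -0.1178 0.4796]  S=[0.9423 -0.1273; -0.1273 1.0198]  K=[0.4849 -0.0735; -0.0412 0.4698]  nu=[0.0761, -3.2962]  x^+=[-0.5048, -1.8568]  P^+=[0.2348 -0.0344; -0.0344 0.2480]

K[0,0] = 0.4849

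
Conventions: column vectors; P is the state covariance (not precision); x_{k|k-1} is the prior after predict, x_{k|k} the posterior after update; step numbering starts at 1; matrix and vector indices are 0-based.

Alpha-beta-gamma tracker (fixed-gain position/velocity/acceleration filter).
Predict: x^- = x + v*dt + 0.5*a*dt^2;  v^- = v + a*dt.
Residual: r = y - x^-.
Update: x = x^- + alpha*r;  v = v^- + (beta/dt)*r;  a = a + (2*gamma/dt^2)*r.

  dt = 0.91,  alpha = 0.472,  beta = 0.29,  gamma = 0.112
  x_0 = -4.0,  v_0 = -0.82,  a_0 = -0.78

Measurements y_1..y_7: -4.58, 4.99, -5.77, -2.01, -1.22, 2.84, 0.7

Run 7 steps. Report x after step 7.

step 1: x_pred=-5.0692  r=0.4892  x^+=-4.8383  v^+=-1.3739  a^+=-0.6477
step 2: x_pred=-6.3567  r=11.3467  x^+=-1.0011  v^+=1.6527  a^+=2.4216
step 3: x_pred=1.5055  r=-7.2755  x^+=-1.9285  v^+=1.5377  a^+=0.4536
step 4: x_pred=-0.3414  r=-1.6686  x^+=-1.1290  v^+=1.4187  a^+=0.0022
step 5: x_pred=0.1630  r=-1.3830  x^+=-0.4898  v^+=0.9800  a^+=-0.3719
step 6: x_pred=0.2480  r=2.5920  x^+=1.4714  v^+=1.4676  a^+=0.3292
step 7: x_pred=2.9433  r=-2.2433  x^+=1.8844  v^+=1.0523  a^+=-0.2776

x_post = 1.8844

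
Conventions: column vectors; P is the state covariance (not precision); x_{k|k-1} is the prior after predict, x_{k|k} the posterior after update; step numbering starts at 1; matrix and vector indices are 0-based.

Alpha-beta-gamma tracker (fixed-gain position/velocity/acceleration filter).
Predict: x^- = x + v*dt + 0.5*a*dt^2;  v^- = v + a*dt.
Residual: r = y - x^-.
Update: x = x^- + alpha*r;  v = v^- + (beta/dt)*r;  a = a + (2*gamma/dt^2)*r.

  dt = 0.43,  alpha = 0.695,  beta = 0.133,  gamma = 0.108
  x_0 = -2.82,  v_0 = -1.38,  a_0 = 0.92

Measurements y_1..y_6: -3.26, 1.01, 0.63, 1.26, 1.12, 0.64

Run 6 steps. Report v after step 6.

v_post = 5.6418

step 1: x_pred=-3.3283  r=0.0683  x^+=-3.2808  v^+=-0.9633  a^+=0.9998
step 2: x_pred=-3.6026  r=4.6126  x^+=-0.3968  v^+=0.8934  a^+=6.3883
step 3: x_pred=0.5779  r=0.0521  x^+=0.6141  v^+=3.6564  a^+=6.4492
step 4: x_pred=2.7826  r=-1.5226  x^+=1.7244  v^+=5.9586  a^+=4.6705
step 5: x_pred=4.7184  r=-3.5984  x^+=2.2175  v^+=6.8539  a^+=0.4668
step 6: x_pred=5.2079  r=-4.5679  x^+=2.0332  v^+=5.6418  a^+=-4.8694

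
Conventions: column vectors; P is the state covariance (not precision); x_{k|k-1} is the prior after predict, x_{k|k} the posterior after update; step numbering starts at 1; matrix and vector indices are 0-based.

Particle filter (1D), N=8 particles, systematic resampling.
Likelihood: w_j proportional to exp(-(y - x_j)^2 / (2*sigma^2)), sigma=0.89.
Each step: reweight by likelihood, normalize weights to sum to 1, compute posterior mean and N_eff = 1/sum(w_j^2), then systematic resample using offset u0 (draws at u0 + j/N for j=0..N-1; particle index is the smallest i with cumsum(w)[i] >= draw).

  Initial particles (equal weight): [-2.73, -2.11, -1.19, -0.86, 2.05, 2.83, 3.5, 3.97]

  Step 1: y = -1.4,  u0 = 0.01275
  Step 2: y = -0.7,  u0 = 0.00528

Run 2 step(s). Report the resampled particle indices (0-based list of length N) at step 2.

resampled_idx = [0, 3, 3, 4, 5, 6, 6, 7]

step 1: w=[0.1145, 0.2544, 0.3401, 0.2909, 0.0002, 0.0000, 0.0000, 0.0000]  mean=-1.5037  Neff=3.5962  idx=[0, 1, 1, 2, 2, 2, 3, 3]
step 2: w=[0.0143, 0.0549, 0.0549, 0.1656, 0.1656, 0.1656, 0.1896, 0.1896]  mean=-1.1880  Neff=6.2362  idx=[0, 3, 3, 4, 5, 6, 6, 7]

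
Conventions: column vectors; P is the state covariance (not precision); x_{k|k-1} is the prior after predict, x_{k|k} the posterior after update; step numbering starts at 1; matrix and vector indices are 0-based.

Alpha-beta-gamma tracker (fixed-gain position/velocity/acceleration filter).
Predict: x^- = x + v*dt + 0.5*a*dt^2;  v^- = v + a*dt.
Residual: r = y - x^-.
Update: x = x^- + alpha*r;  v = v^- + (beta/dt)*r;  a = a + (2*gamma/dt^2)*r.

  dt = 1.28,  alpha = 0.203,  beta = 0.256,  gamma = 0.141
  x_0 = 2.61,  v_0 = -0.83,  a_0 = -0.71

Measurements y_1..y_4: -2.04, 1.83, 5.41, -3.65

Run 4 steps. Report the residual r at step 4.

resid = -0.0423

step 1: x_pred=0.9660  r=-3.0060  x^+=0.3558  v^+=-2.3400  a^+=-1.2274
step 2: x_pred=-3.6449  r=5.4749  x^+=-2.5335  v^+=-2.8161  a^+=-0.2850
step 3: x_pred=-6.3716  r=11.7816  x^+=-3.9799  v^+=-0.8246  a^+=1.7428
step 4: x_pred=-3.6077  r=-0.0423  x^+=-3.6163  v^+=1.3977  a^+=1.7355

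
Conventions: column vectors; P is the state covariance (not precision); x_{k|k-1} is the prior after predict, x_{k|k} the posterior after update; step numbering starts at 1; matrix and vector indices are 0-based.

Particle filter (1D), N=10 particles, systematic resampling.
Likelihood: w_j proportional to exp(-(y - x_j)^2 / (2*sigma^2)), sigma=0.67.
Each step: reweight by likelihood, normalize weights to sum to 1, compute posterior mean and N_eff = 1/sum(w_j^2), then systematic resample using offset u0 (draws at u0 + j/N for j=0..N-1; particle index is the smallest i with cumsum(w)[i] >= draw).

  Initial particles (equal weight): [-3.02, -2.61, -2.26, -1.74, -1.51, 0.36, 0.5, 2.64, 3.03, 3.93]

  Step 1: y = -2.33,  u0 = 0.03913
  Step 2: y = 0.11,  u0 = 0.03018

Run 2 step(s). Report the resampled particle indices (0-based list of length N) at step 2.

step 1: w=[0.1612, 0.2510, 0.2724, 0.1859, 0.1295, 0.0001, 0.0000, 0.0000, 0.0000, 0.0000]  mean=-2.2762  Neff=4.6627  idx=[0, 0, 1, 1, 2, 2, 2, 3, 3, 4]
step 2: w=[0.0002, 0.0002, 0.0025, 0.0025, 0.0184, 0.0184, 0.0184, 0.2119, 0.2119, 0.5155]  mean=-1.6550  Neff=2.8039  idx=[5, 7, 7, 8, 8, 9, 9, 9, 9, 9]

resampled_idx = [5, 7, 7, 8, 8, 9, 9, 9, 9, 9]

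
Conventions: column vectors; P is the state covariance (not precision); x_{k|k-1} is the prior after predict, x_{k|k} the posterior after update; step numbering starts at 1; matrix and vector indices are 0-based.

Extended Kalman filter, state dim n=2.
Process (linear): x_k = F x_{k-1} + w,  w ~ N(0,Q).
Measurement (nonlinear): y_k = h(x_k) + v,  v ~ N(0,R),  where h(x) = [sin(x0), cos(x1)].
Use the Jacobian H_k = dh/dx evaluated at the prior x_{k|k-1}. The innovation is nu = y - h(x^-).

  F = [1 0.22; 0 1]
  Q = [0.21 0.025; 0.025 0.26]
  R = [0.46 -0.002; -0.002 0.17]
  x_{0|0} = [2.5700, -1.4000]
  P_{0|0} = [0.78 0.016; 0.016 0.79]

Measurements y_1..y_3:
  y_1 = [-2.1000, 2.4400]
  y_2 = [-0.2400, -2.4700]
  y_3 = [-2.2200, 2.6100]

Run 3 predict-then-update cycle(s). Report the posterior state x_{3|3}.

step 1: x^-=[2.2620, -1.4000]  P^-=[1.0353 0.2148; 0.2148 1.0500]  H_jac=[-0.6375 0.0000; 0.0000 0.9854]  S=[0.8807 -0.1369; -0.1369 1.1897]  K=[-0.7348 0.0933; -0.0206 0.8674]  nu=[-2.8705, 2.2700]  x^+=[4.5832, 0.6282]  P^+=[0.5306 0.0176; 0.0176 0.1497]
step 2: x^-=[4.7214, 0.6282]  P^-=[0.7555 0.0755; 0.0755 0.4097]  H_jac=[0.0090 0.0000; 0.0000 -0.5877]  S=[0.4601 -0.0024; -0.0024 0.3115]  K=[0.0141 -0.1424; -0.0026 -0.7729]  nu=[0.7600, -3.2791]  x^+=[5.1990, 3.1608]  P^+=[0.7491 0.0412; 0.0412 0.2236]
step 3: x^-=[5.8944, 3.1608]  P^-=[0.9881 0.1154; 0.1154 0.4836]  H_jac=[0.9254 0.0000; 0.0000 0.0192]  S=[1.3061 0.0000; 0.0000 0.1702]  K=[0.7001 0.0128; 0.0818 0.0545]  nu=[-1.8409, 3.6098]  x^+=[4.6519, 3.2070]  P^+=[0.3480 0.0405; 0.0405 0.4744]

x_post = [4.6519, 3.2070]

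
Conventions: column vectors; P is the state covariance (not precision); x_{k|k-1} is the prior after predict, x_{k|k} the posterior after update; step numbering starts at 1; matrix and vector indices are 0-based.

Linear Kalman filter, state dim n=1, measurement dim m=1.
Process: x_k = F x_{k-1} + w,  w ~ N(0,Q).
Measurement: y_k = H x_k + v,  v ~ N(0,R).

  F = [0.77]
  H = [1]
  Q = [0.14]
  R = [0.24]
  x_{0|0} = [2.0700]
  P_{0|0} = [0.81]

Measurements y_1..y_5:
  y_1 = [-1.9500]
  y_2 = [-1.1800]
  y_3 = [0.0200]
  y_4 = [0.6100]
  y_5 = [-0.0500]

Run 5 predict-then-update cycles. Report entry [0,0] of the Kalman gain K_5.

K[0,0] = 0.4617

step 1: x^-=[1.5939]  P^-=[0.6202]  S=[0.8602]  K=[0.7210]  nu=[-3.5439]  x^+=[-0.9613]  P^+=[0.1730]
step 2: x^-=[-0.7402]  P^-=[0.2426]  S=[0.4826]  K=[0.5027]  nu=[-0.4398]  x^+=[-0.9613]  P^+=[0.1206]
step 3: x^-=[-0.7402]  P^-=[0.2115]  S=[0.4515]  K=[0.4685]  nu=[0.7602]  x^+=[-0.3841]  P^+=[0.1124]
step 4: x^-=[-0.2957]  P^-=[0.2067]  S=[0.4467]  K=[0.4627]  nu=[0.9057]  x^+=[0.1233]  P^+=[0.1110]
step 5: x^-=[0.0950]  P^-=[0.2058]  S=[0.4458]  K=[0.4617]  nu=[-0.1450]  x^+=[0.0280]  P^+=[0.1108]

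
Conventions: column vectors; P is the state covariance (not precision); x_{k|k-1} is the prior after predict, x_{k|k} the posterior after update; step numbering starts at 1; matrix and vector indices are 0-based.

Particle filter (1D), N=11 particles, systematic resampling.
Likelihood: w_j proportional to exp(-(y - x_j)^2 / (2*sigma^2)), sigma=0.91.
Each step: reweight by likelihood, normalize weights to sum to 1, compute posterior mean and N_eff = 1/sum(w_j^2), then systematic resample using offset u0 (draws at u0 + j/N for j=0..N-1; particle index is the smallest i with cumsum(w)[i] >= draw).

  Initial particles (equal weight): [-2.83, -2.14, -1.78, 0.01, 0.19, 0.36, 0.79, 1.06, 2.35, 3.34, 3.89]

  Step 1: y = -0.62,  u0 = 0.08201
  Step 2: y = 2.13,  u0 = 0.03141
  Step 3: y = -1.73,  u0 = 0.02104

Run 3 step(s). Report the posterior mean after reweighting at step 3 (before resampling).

step 1: w=[0.0161, 0.0762, 0.1365, 0.2420, 0.2069, 0.1722, 0.0926, 0.0559, 0.0015, 0.0000, 0.0000]  mean=-0.2118  Neff=5.9723  idx=[1, 2, 3, 3, 3, 4, 4, 5, 5, 6, 7]
step 2: w=[0.0000, 0.0001, 0.0429, 0.0429, 0.0429, 0.0667, 0.0667, 0.0976, 0.0976, 0.2188, 0.3240]  mean=0.6130  Neff=5.3675  idx=[2, 4, 6, 7, 8, 9, 9, 9, 10, 10, 10]
step 3: w=[0.2418, 0.2418, 0.1625, 0.1076, 0.1076, 0.0325, 0.0325, 0.0325, 0.0137, 0.0137, 0.0137]  mean=0.2338  Neff=5.8736  idx=[0, 0, 0, 1, 1, 1, 2, 3, 3, 4, 7]

post_mean = 0.2338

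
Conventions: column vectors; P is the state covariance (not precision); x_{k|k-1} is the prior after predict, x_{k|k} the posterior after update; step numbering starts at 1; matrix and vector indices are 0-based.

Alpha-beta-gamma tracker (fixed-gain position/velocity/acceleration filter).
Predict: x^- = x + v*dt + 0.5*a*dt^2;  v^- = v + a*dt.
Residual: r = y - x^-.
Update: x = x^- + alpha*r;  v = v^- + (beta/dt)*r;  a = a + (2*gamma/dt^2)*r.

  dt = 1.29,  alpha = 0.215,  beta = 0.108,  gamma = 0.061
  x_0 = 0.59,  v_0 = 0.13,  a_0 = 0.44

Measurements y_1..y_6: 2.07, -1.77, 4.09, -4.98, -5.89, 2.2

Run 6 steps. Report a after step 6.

a_post = -1.0520

step 1: x_pred=1.1238  r=0.9462  x^+=1.3272  v^+=0.7768  a^+=0.5094
step 2: x_pred=2.7531  r=-4.5231  x^+=1.7807  v^+=1.0552  a^+=0.1778
step 3: x_pred=3.2898  r=0.8002  x^+=3.4619  v^+=1.3515  a^+=0.2364
step 4: x_pred=5.4020  r=-10.3820  x^+=3.1699  v^+=0.7873  a^+=-0.5247
step 5: x_pred=3.7490  r=-9.6390  x^+=1.6766  v^+=-0.6965  a^+=-1.2314
step 6: x_pred=-0.2465  r=2.4465  x^+=0.2795  v^+=-2.0802  a^+=-1.0520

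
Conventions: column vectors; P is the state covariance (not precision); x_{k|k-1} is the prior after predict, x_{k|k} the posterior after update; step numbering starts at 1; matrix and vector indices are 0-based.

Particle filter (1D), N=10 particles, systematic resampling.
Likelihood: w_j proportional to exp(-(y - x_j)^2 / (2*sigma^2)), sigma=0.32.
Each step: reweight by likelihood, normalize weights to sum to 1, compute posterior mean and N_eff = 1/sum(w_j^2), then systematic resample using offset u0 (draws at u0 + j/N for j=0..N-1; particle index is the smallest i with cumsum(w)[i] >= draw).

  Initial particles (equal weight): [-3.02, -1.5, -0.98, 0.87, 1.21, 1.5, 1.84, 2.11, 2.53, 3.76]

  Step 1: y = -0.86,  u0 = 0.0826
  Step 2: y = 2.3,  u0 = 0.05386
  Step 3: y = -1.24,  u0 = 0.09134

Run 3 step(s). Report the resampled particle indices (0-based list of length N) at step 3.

resampled_idx = [0, 1, 2, 3, 4, 5, 6, 7, 8, 9]

step 1: w=[0.0000, 0.1268, 0.8732, 0.0000, 0.0000, 0.0000, 0.0000, 0.0000, 0.0000, 0.0000]  mean=-1.0459  Neff=1.2844  idx=[1, 2, 2, 2, 2, 2, 2, 2, 2, 2]
step 2: w=[0.0000, 0.1111, 0.1111, 0.1111, 0.1111, 0.1111, 0.1111, 0.1111, 0.1111, 0.1111]  mean=-0.9800  Neff=9.0000  idx=[1, 2, 3, 4, 5, 5, 6, 7, 8, 9]
step 3: w=[0.1000, 0.1000, 0.1000, 0.1000, 0.1000, 0.1000, 0.1000, 0.1000, 0.1000, 0.1000]  mean=-0.9800  Neff=10.0000  idx=[0, 1, 2, 3, 4, 5, 6, 7, 8, 9]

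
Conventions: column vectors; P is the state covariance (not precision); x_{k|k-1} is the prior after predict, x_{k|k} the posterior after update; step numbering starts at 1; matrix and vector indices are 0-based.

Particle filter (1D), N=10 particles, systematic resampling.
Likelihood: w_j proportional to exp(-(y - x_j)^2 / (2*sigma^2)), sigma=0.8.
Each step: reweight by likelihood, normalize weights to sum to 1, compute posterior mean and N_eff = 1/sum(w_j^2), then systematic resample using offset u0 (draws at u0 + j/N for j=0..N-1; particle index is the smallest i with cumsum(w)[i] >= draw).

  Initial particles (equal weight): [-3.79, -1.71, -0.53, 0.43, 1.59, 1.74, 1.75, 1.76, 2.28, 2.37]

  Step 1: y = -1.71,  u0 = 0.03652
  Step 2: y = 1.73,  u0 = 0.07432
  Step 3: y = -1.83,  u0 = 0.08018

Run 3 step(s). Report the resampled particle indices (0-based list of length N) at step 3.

step 1: w=[0.0243, 0.7146, 0.2408, 0.0200, 0.0001, 0.0001, 0.0001, 0.0001, 0.0000, 0.0000]  mean=-1.4326  Neff=1.7556  idx=[1, 1, 1, 1, 1, 1, 1, 1, 2, 2]
step 2: w=[0.0026, 0.0026, 0.0026, 0.0026, 0.0026, 0.0026, 0.0026, 0.0026, 0.4898, 0.4898]  mean=-0.5541  Neff=2.0842  idx=[8, 8, 8, 8, 8, 9, 9, 9, 9, 9]
step 3: w=[0.1000, 0.1000, 0.1000, 0.1000, 0.1000, 0.1000, 0.1000, 0.1000, 0.1000, 0.1000]  mean=-0.5300  Neff=10.0000  idx=[0, 1, 2, 3, 4, 5, 6, 7, 8, 9]

resampled_idx = [0, 1, 2, 3, 4, 5, 6, 7, 8, 9]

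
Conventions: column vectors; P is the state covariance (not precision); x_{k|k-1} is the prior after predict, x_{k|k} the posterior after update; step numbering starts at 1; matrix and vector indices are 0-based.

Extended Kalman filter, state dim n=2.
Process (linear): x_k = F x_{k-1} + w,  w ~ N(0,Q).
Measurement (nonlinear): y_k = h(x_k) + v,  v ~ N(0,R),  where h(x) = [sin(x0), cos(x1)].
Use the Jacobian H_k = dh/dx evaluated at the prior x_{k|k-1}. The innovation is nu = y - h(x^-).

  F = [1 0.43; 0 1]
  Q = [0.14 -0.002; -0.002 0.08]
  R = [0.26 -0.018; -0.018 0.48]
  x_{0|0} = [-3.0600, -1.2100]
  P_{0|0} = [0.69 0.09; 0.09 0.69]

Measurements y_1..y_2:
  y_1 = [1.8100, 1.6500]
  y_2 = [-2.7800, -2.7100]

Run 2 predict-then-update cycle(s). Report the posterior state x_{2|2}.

step 1: x^-=[-3.5803, -1.2100]  P^-=[1.0350 0.3847; 0.3847 0.7700]  H_jac=[-0.9053 0.0000; 0.0000 0.9356]  S=[1.1082 -0.3438; -0.3438 1.1540]  K=[-0.8250 0.0661; -0.1328 0.5847]  nu=[1.3852, 1.2970]  x^+=[-4.6373, -0.6357]  P^+=[0.2382 0.0498; 0.0498 0.3025]
step 2: x^-=[-4.9107, -0.6357]  P^-=[0.4770 0.1779; 0.1779 0.3825]  H_jac=[0.1970 0.0000; 0.0000 0.5937]  S=[0.2785 0.0028; 0.0028 0.6149]  K=[0.3357 0.1702; 0.1221 0.3688]  nu=[-3.7604, -3.5147]  x^+=[-6.7712, -2.3911]  P^+=[0.4275 0.1274; 0.1274 0.2945]

x_post = [-6.7712, -2.3911]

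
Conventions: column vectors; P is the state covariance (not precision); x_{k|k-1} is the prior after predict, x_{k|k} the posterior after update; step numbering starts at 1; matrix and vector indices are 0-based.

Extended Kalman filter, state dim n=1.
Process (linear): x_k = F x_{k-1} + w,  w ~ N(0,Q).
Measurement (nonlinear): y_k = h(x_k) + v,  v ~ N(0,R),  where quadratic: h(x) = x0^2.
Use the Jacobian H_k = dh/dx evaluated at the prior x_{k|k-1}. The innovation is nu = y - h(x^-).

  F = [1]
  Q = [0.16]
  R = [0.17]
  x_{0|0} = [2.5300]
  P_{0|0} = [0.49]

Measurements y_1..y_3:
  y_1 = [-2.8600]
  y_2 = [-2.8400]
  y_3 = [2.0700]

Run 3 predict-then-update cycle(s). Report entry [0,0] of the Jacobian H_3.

step 1: x^-=[2.5300]  P^-=[0.6500]  H_jac=[5.0600]  S=[16.8123]  K=[0.1956]  nu=[-9.2609]  x^+=[0.7183]  P^+=[0.0066]
step 2: x^-=[0.7183]  P^-=[0.1666]  H_jac=[1.4366]  S=[0.5138]  K=[0.4658]  nu=[-3.3559]  x^+=[-0.8448]  P^+=[0.0551]
step 3: x^-=[-0.8448]  P^-=[0.2151]  H_jac=[-1.6896]  S=[0.7841]  K=[-0.4635]  nu=[1.3563]  x^+=[-1.4735]  P^+=[0.0466]

H_jac[0,0] = -1.6896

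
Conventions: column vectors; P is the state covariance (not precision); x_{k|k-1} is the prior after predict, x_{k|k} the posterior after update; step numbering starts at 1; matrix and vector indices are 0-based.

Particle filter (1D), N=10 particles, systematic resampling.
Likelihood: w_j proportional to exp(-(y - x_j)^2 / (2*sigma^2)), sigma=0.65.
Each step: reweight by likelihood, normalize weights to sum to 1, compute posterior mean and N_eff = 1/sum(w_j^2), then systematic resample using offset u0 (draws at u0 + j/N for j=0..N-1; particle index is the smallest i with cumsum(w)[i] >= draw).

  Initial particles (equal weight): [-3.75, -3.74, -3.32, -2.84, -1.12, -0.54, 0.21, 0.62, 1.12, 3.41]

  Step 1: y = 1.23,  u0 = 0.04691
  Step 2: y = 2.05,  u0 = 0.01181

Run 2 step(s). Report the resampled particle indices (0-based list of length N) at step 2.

resampled_idx = [1, 4, 5, 5, 6, 7, 7, 8, 8, 9]

step 1: w=[0.0000, 0.0000, 0.0000, 0.0000, 0.0007, 0.0126, 0.1496, 0.3300, 0.5052, 0.0019]  mean=0.8006  Neff=2.5860  idx=[6, 6, 7, 7, 7, 8, 8, 8, 8, 8]
step 2: w=[0.0087, 0.0087, 0.0423, 0.0423, 0.0423, 0.1711, 0.1711, 0.1711, 0.1711, 0.1711]  mean=1.0407  Neff=6.5812  idx=[1, 4, 5, 5, 6, 7, 7, 8, 8, 9]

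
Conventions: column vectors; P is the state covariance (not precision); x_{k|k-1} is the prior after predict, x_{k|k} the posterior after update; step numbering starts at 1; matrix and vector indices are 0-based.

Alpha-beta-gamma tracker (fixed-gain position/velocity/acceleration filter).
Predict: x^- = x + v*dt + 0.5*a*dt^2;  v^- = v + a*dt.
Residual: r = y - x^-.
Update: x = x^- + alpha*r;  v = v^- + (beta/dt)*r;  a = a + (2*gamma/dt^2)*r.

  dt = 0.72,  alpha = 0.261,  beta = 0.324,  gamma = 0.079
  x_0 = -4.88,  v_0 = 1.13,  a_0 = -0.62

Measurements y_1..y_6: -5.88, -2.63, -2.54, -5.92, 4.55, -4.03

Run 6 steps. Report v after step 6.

v_post = 2.5561

step 1: x_pred=-4.2271  r=-1.6529  x^+=-4.6585  v^+=-0.0602  a^+=-1.1238
step 2: x_pred=-4.9931  r=2.3631  x^+=-4.3764  v^+=0.1941  a^+=-0.4035
step 3: x_pred=-4.3412  r=1.8012  x^+=-3.8711  v^+=0.7141  a^+=0.1455
step 4: x_pred=-3.3192  r=-2.6008  x^+=-3.9980  v^+=-0.3515  a^+=-0.6472
step 5: x_pred=-4.4189  r=8.9689  x^+=-2.0780  v^+=3.2185  a^+=2.0864
step 6: x_pred=0.7801  r=-4.8101  x^+=-0.4754  v^+=2.5561  a^+=0.6203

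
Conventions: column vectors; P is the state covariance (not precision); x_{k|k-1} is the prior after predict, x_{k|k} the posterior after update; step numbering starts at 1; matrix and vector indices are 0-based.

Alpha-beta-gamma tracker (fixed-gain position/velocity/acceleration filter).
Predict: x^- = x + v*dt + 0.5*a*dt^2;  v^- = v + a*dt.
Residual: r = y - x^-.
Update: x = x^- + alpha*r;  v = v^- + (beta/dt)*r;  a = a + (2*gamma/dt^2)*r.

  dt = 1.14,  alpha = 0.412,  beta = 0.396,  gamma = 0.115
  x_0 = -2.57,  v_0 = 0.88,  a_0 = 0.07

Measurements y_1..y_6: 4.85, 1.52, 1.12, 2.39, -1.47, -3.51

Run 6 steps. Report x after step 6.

step 1: x_pred=-1.5213  r=6.3713  x^+=1.1037  v^+=3.1730  a^+=1.1976
step 2: x_pred=5.4991  r=-3.9791  x^+=3.8597  v^+=3.1560  a^+=0.4934
step 3: x_pred=7.7782  r=-6.6582  x^+=5.0350  v^+=1.4056  a^+=-0.6850
step 4: x_pred=6.1923  r=-3.8023  x^+=4.6258  v^+=-0.6960  a^+=-1.3579
step 5: x_pred=2.9499  r=-4.4199  x^+=1.1289  v^+=-3.7794  a^+=-2.1401
step 6: x_pred=-4.5702  r=1.0602  x^+=-4.1334  v^+=-5.8508  a^+=-1.9525

x_post = -4.1334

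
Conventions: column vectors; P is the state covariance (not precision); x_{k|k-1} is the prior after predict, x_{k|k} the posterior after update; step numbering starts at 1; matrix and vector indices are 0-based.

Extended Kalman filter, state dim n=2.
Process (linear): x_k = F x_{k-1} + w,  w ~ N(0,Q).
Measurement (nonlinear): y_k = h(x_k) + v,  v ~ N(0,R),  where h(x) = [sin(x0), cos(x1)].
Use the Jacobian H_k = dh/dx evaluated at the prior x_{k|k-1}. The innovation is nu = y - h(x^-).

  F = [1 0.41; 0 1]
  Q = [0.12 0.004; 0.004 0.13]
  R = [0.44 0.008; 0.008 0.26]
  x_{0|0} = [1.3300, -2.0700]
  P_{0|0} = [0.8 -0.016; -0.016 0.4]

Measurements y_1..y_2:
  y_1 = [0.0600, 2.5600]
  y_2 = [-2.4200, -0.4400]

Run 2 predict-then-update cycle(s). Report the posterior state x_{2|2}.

step 1: x^-=[0.4813, -2.0700]  P^-=[0.9741 0.1520; 0.1520 0.5300]  H_jac=[0.8864 0.0000; 0.0000 0.8780]  S=[1.2054 0.1263; 0.1263 0.6685]  K=[0.7095 0.0656; 0.0396 0.6885]  nu=[-0.4029, 3.0387]  x^+=[0.3948, 0.0063]  P^+=[0.3528 0.0259; 0.0259 0.2043]
step 2: x^-=[0.3973, 0.0063]  P^-=[0.5283 0.1136; 0.1136 0.3343]  H_jac=[0.9221 0.0000; 0.0000 -0.0063]  S=[0.8892 0.0073; 0.0073 0.2600]  K=[0.5480 -0.0182; 0.1179 -0.0115]  nu=[-2.8070, -1.4400]  x^+=[-1.1147, -0.3082]  P^+=[0.2613 0.0562; 0.0562 0.3219]

x_post = [-1.1147, -0.3082]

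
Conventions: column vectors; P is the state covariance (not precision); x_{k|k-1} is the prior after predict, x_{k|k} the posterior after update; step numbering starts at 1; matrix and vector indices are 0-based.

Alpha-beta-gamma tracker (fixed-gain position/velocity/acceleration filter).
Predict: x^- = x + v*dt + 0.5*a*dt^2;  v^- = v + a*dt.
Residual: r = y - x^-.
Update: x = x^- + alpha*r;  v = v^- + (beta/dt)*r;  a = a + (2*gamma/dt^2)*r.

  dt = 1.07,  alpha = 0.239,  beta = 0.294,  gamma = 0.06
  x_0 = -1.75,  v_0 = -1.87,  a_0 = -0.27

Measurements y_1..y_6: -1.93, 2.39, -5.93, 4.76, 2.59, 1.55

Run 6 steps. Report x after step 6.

x_post = 6.1123

step 1: x_pred=-3.9055  r=1.9755  x^+=-3.4333  v^+=-1.6161  a^+=-0.0629
step 2: x_pred=-5.1986  r=7.5886  x^+=-3.3849  v^+=0.4016  a^+=0.7324
step 3: x_pred=-2.5359  r=-3.3941  x^+=-3.3471  v^+=0.2527  a^+=0.3767
step 4: x_pred=-2.8610  r=7.6210  x^+=-1.0396  v^+=2.7498  a^+=1.1755
step 5: x_pred=2.5756  r=0.0144  x^+=2.5790  v^+=4.0115  a^+=1.1770
step 6: x_pred=7.5451  r=-5.9951  x^+=6.1123  v^+=3.6236  a^+=0.5486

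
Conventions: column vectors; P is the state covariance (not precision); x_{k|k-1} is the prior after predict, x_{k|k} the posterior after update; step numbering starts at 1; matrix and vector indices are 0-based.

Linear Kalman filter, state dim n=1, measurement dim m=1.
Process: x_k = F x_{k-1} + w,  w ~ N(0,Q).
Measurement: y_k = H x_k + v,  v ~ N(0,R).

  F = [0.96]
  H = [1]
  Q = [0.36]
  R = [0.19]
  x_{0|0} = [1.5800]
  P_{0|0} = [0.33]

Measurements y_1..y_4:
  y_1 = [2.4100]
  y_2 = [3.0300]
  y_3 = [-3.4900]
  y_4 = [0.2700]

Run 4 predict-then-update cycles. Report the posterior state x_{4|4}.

x_post = [-0.2811]

step 1: x^-=[1.5168]  P^-=[0.6641]  S=[0.8541]  K=[0.7776]  nu=[0.8932]  x^+=[2.2113]  P^+=[0.1477]
step 2: x^-=[2.1229]  P^-=[0.4962]  S=[0.6862]  K=[0.7231]  nu=[0.9071]  x^+=[2.7788]  P^+=[0.1374]
step 3: x^-=[2.6677]  P^-=[0.4866]  S=[0.6766]  K=[0.7192]  nu=[-6.1577]  x^+=[-1.7609]  P^+=[0.1366]
step 4: x^-=[-1.6904]  P^-=[0.4859]  S=[0.6759]  K=[0.7189]  nu=[1.9604]  x^+=[-0.2811]  P^+=[0.1366]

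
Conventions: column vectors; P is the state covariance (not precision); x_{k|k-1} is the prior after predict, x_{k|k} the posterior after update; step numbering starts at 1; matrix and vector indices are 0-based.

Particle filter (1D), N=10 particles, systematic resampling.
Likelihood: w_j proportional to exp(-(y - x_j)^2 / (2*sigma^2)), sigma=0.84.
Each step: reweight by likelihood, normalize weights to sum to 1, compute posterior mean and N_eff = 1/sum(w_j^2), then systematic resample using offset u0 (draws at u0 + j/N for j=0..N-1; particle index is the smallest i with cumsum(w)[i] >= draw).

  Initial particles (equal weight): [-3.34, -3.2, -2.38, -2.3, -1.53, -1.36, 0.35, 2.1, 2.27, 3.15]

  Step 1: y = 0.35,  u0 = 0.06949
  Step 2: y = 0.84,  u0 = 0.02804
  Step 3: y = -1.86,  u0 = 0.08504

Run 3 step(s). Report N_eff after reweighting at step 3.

N_eff = 9.0010

step 1: w=[0.0000, 0.0001, 0.0036, 0.0049, 0.0579, 0.0892, 0.7086, 0.0809, 0.0520, 0.0027]  mean=0.3143  Neff=1.9130  idx=[5, 6, 6, 6, 6, 6, 6, 6, 7, 8]
step 2: w=[0.0050, 0.1298, 0.1298, 0.1298, 0.1298, 0.1298, 0.1298, 0.1298, 0.0500, 0.0361]  mean=0.4983  Neff=8.2073  idx=[1, 1, 2, 3, 4, 5, 5, 6, 7, 8]
step 3: w=[0.1111, 0.1111, 0.1111, 0.1111, 0.1111, 0.1111, 0.1111, 0.1111, 0.1111, 0.0001]  mean=0.3501  Neff=9.0010  idx=[0, 1, 2, 3, 4, 5, 6, 7, 7, 8]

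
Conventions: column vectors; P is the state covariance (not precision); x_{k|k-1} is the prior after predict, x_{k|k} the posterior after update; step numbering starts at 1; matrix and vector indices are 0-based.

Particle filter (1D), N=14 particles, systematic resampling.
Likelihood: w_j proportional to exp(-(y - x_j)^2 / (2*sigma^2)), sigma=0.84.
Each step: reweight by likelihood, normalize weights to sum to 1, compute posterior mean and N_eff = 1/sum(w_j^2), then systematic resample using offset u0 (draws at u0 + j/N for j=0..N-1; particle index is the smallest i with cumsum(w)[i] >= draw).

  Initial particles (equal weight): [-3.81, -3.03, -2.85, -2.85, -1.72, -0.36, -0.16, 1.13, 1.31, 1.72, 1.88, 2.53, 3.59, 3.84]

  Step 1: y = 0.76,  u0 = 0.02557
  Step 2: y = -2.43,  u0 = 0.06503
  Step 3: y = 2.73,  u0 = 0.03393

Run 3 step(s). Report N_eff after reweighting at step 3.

N_eff = 11.7905

step 1: w=[0.0000, 0.0000, 0.0000, 0.0000, 0.0034, 0.1101, 0.1471, 0.2431, 0.2162, 0.1394, 0.1101, 0.0291, 0.0009, 0.0003]  mean=1.0138  Neff=5.8116  idx=[5, 5, 6, 6, 7, 7, 7, 8, 8, 8, 9, 9, 10, 10]
step 2: w=[0.3234, 0.3234, 0.1748, 0.1748, 0.0008, 0.0008, 0.0008, 0.0003, 0.0003, 0.0003, 0.0000, 0.0000, 0.0000, 0.0000]  mean=-0.2844  Neff=3.7002  idx=[0, 0, 0, 0, 1, 1, 1, 1, 1, 2, 2, 3, 3, 3]
step 3: w=[0.0484, 0.0484, 0.0484, 0.0484, 0.0484, 0.0484, 0.0484, 0.0484, 0.0484, 0.1129, 0.1129, 0.1129, 0.1129, 0.1129]  mean=-0.2471  Neff=11.7905  idx=[0, 2, 3, 5, 6, 8, 9, 9, 10, 11, 11, 12, 13, 13]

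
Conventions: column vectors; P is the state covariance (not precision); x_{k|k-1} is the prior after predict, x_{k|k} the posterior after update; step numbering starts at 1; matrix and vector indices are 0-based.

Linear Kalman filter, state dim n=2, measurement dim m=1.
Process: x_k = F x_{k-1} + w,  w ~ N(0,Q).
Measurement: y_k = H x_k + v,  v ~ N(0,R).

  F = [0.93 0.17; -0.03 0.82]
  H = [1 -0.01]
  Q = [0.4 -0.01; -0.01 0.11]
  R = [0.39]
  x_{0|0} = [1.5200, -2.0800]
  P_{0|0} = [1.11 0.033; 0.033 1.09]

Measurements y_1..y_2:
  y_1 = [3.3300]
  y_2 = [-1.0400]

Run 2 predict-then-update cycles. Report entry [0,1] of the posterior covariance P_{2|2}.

P_post[0,1] = 0.0490

step 1: x^-=[1.0600, -1.7512]  P^-=[1.4020 0.1360; 0.1360 0.8423]  S=[1.7893]  K=[0.7828; 0.0713]  nu=[2.2525]  x^+=[2.8231, -1.5906]  P^+=[0.3056 0.0361; 0.0361 0.8332]
step 2: x^-=[2.3551, -1.3890]  P^-=[0.6998 0.1250; 0.1250 0.6687]  S=[1.0874]  K=[0.6424; 0.1088]  nu=[-3.4090]  x^+=[0.1650, -1.7599]  P^+=[0.2510 0.0490; 0.0490 0.6559]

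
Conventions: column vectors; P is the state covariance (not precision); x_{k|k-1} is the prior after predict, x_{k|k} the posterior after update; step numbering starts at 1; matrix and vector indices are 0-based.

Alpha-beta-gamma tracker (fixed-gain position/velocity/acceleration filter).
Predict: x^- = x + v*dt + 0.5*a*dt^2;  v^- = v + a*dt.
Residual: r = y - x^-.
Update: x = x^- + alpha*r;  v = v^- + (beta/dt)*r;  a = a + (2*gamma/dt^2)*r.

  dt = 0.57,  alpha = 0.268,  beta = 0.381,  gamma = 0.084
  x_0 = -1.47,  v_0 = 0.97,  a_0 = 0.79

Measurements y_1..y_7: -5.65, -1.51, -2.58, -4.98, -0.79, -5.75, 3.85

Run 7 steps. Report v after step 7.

step 1: x_pred=-0.7888  r=-4.8612  x^+=-2.0916  v^+=-1.8291  a^+=-1.7237
step 2: x_pred=-3.4141  r=1.9041  x^+=-2.9038  v^+=-1.5388  a^+=-0.7391
step 3: x_pred=-3.9010  r=1.3210  x^+=-3.5470  v^+=-1.0771  a^+=-0.0560
step 4: x_pred=-4.1700  r=-0.8100  x^+=-4.3871  v^+=-1.6504  a^+=-0.4748
step 5: x_pred=-5.4049  r=4.6149  x^+=-4.1681  v^+=1.1637  a^+=1.9115
step 6: x_pred=-3.1943  r=-2.5557  x^+=-3.8793  v^+=0.5449  a^+=0.5900
step 7: x_pred=-3.4728  r=7.3228  x^+=-1.5103  v^+=5.7759  a^+=4.3765

v_post = 5.7759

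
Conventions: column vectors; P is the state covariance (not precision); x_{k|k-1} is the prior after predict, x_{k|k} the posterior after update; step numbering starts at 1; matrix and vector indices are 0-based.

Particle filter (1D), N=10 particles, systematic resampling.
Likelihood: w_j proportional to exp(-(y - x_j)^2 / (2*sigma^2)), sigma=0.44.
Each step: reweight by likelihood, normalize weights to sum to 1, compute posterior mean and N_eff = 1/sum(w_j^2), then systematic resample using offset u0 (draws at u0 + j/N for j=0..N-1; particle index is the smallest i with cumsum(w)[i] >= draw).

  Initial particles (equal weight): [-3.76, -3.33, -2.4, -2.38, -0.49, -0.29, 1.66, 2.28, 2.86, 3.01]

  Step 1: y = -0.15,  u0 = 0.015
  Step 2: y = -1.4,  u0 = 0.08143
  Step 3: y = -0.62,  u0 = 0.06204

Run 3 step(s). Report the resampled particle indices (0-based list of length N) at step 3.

resampled_idx = [0, 1, 2, 3, 4, 5, 6, 7, 8, 9]

step 1: w=[0.0000, 0.0000, 0.0000, 0.0000, 0.4383, 0.5616, 0.0001, 0.0000, 0.0000, 0.0000]  mean=-0.3774  Neff=1.9705  idx=[4, 4, 4, 4, 4, 5, 5, 5, 5, 5]
step 2: w=[0.1479, 0.1479, 0.1479, 0.1479, 0.1479, 0.0521, 0.0521, 0.0521, 0.0521, 0.0521]  mean=-0.4379  Neff=8.1337  idx=[0, 1, 1, 2, 3, 3, 4, 5, 7, 9]
step 3: w=[0.1068, 0.1068, 0.1068, 0.1068, 0.1068, 0.1068, 0.1068, 0.0842, 0.0842, 0.0842]  mean=-0.4395  Neff=9.8941  idx=[0, 1, 2, 3, 4, 5, 6, 7, 8, 9]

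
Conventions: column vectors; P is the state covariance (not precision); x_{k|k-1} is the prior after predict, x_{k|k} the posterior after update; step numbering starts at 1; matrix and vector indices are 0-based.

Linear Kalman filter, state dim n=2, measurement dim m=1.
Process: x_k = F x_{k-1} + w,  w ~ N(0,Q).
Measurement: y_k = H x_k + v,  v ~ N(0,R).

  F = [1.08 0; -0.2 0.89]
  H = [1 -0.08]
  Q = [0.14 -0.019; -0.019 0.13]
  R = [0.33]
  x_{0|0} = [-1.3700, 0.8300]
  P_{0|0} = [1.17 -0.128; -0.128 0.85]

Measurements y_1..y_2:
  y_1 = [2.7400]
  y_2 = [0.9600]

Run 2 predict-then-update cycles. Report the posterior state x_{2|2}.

step 1: x^-=[-1.4796, 1.0127]  P^-=[1.5047 -0.3948; -0.3948 0.8957]  S=[1.9036]  K=[0.8070; -0.2450]  nu=[4.3006]  x^+=[1.9912, -0.0410]  P^+=[0.2649 -0.0183; -0.0183 0.7814]
step 2: x^-=[2.1505, -0.4347]  P^-=[0.4489 -0.0938; -0.0938 0.7661]  S=[0.7988]  K=[0.5714; -0.1942]  nu=[-1.2252]  x^+=[1.4504, -0.1968]  P^+=[0.1881 -0.0052; -0.0052 0.7359]

x_post = [1.4504, -0.1968]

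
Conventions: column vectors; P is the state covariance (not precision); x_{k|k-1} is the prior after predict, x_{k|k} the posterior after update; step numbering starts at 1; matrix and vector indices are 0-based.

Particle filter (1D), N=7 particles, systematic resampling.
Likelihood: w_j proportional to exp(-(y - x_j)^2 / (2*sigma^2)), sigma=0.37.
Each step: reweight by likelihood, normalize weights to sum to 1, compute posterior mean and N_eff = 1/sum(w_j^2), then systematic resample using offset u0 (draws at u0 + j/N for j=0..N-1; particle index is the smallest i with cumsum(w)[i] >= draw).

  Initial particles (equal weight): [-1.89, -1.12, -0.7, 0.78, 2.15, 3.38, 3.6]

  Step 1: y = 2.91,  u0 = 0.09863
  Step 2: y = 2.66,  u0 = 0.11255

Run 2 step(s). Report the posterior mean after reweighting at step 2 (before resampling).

post_mean = 2.9511

step 1: w=[0.0000, 0.0000, 0.0000, 0.0000, 0.1632, 0.6004, 0.2364]  mean=3.2313  Neff=2.2573  idx=[4, 5, 5, 5, 5, 6, 6]
step 2: w=[0.3620, 0.1409, 0.1409, 0.1409, 0.1409, 0.0371, 0.0371]  mean=2.9511  Neff=4.6892  idx=[0, 0, 1, 2, 3, 4, 6]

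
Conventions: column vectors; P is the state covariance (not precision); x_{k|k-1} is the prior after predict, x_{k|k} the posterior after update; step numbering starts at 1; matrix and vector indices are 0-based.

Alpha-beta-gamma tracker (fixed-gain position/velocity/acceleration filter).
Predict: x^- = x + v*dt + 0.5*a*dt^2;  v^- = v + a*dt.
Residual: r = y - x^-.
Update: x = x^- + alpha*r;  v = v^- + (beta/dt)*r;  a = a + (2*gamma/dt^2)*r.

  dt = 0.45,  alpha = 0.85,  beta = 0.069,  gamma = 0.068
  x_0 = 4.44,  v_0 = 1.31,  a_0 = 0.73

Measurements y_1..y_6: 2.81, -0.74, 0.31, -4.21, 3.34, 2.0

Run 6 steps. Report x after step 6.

x_post = 1.6983

step 1: x_pred=5.1034  r=-2.2934  x^+=3.1540  v^+=1.2868  a^+=-0.8103
step 2: x_pred=3.6511  r=-4.3911  x^+=-0.0813  v^+=0.2489  a^+=-3.7593
step 3: x_pred=-0.3500  r=0.6600  x^+=0.2110  v^+=-1.3416  a^+=-3.3161
step 4: x_pred=-0.7285  r=-3.4815  x^+=-3.6878  v^+=-3.3676  a^+=-5.6543
step 5: x_pred=-5.7757  r=9.1157  x^+=1.9726  v^+=-4.5143  a^+=0.4678
step 6: x_pred=-0.0114  r=2.0114  x^+=1.6983  v^+=-3.9954  a^+=1.8187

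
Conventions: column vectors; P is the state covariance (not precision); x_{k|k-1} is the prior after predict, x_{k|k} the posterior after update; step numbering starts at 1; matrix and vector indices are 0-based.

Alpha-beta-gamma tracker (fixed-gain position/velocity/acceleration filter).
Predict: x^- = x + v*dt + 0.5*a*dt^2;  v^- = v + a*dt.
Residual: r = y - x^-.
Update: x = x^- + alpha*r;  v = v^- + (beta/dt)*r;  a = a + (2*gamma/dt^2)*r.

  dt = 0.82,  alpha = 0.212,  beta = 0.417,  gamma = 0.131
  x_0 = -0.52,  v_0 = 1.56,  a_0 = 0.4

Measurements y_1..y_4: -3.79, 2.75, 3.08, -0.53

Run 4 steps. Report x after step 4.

step 1: x_pred=0.8937  r=-4.6837  x^+=-0.0993  v^+=-0.4938  a^+=-1.4250
step 2: x_pred=-0.9833  r=3.7333  x^+=-0.1918  v^+=0.2362  a^+=0.0297
step 3: x_pred=0.0118  r=3.0682  x^+=0.6623  v^+=1.8208  a^+=1.2252
step 4: x_pred=2.5672  r=-3.0972  x^+=1.9106  v^+=1.2504  a^+=0.0183

x_post = 1.9106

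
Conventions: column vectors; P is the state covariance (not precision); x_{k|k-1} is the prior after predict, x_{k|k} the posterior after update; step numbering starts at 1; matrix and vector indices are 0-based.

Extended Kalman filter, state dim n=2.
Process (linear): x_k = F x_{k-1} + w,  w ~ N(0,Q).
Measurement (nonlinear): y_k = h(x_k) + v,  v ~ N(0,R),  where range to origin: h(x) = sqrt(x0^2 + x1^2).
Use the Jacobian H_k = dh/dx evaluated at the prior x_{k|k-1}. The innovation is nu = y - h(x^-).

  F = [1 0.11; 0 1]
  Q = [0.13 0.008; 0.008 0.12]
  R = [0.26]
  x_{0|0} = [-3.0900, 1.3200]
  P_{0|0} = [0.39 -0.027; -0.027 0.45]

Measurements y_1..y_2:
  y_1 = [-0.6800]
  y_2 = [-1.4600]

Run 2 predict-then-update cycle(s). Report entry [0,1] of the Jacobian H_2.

H_jac[0,1] = 0.4377

step 1: x^-=[-2.9448, 1.3200]  P^-=[0.5195 0.0305; 0.0305 0.5700]  H_jac=[-0.9125 0.4090]  S=[0.7652]  K=[-0.6032; 0.2683]  nu=[-3.9071]  x^+=[-0.5879, 0.2716]  P^+=[0.2411 0.1544; 0.1544 0.5149]
step 2: x^-=[-0.5580, 0.2716]  P^-=[0.4113 0.2190; 0.2190 0.6349]  H_jac=[-0.8991 0.4377]  S=[0.5417]  K=[-0.5056; 0.1495]  nu=[-2.0806]  x^+=[0.4940, -0.0393]  P^+=[0.2727 0.2599; 0.2599 0.6228]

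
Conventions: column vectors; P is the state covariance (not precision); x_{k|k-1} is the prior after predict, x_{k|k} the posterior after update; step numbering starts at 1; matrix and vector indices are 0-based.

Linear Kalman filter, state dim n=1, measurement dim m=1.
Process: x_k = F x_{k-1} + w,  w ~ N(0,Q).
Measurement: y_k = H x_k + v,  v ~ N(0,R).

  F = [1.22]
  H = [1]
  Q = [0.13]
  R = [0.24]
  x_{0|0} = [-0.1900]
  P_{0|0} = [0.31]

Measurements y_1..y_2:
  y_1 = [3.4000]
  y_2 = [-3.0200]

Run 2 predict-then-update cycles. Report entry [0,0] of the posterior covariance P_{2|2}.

step 1: x^-=[-0.2318]  P^-=[0.5914]  S=[0.8314]  K=[0.7113]  nu=[3.6318]  x^+=[2.3516]  P^+=[0.1707]
step 2: x^-=[2.8690]  P^-=[0.3841]  S=[0.6241]  K=[0.6154]  nu=[-5.8890]  x^+=[-0.7554]  P^+=[0.1477]

P_post[0,0] = 0.1477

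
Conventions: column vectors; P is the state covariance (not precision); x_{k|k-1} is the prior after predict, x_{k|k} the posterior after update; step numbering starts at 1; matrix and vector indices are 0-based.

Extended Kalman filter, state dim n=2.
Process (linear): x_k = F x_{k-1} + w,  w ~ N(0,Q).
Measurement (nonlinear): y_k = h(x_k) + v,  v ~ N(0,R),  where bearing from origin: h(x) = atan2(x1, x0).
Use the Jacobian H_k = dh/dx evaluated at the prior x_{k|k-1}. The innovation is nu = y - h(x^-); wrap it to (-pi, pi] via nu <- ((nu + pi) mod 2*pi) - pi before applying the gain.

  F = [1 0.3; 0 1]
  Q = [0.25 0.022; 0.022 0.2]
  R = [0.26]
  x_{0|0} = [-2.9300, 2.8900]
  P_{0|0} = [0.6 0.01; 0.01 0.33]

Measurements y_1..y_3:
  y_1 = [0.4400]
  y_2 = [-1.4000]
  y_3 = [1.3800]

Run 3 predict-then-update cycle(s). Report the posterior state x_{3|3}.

step 1: x^-=[-2.0630, 2.8900]  P^-=[0.8857 0.1310; 0.1310 0.5300]  H_jac=[-0.2292 -0.1636]  S=[0.3306]  K=[-0.6790; -0.3532]  nu=[-1.7508]  x^+=[-0.8742, 3.5084]  P^+=[0.7333 0.0517; 0.0517 0.4888]
step 2: x^-=[0.1783, 3.5084]  P^-=[1.0583 0.2204; 0.2204 0.6888]  H_jac=[-0.2843 0.0144]  S=[0.3439]  K=[-0.8657; -0.1532]  nu=[-2.9200]  x^+=[2.7062, 3.9558]  P^+=[0.8006 0.1747; 0.1747 0.6807]
step 3: x^-=[3.8929, 3.9558]  P^-=[1.2167 0.4009; 0.4009 0.8807]  H_jac=[-0.1284 0.1264]  S=[0.2811]  K=[-0.3756; 0.2128]  nu=[0.5866]  x^+=[3.6726, 4.0806]  P^+=[1.1770 0.4234; 0.4234 0.8680]

x_post = [3.6726, 4.0806]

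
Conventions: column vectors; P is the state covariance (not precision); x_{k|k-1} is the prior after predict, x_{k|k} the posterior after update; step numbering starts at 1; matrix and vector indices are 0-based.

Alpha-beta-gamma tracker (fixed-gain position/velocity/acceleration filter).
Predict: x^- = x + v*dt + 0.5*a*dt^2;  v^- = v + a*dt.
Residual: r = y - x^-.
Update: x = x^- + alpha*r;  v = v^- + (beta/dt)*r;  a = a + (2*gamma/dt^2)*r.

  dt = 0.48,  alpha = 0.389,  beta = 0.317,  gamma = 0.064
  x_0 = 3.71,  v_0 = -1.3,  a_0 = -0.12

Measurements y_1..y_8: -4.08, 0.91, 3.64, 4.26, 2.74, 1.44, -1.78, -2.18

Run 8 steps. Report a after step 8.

step 1: x_pred=3.0722  r=-7.1522  x^+=0.2900  v^+=-6.0810  a^+=-4.0934
step 2: x_pred=-3.1005  r=4.0105  x^+=-1.5404  v^+=-5.3973  a^+=-1.8654
step 3: x_pred=-4.3460  r=7.9860  x^+=-1.2394  v^+=-1.0186  a^+=2.5713
step 4: x_pred=-1.4322  r=5.6922  x^+=0.7821  v^+=3.9748  a^+=5.7336
step 5: x_pred=3.3505  r=-0.6105  x^+=3.1130  v^+=6.3237  a^+=5.3944
step 6: x_pred=6.7698  r=-5.3298  x^+=4.6965  v^+=5.3931  a^+=2.4334
step 7: x_pred=7.5656  r=-9.3456  x^+=3.9301  v^+=0.3892  a^+=-2.7586
step 8: x_pred=3.7992  r=-5.9792  x^+=1.4733  v^+=-4.8837  a^+=-6.0804

a_post = -6.0804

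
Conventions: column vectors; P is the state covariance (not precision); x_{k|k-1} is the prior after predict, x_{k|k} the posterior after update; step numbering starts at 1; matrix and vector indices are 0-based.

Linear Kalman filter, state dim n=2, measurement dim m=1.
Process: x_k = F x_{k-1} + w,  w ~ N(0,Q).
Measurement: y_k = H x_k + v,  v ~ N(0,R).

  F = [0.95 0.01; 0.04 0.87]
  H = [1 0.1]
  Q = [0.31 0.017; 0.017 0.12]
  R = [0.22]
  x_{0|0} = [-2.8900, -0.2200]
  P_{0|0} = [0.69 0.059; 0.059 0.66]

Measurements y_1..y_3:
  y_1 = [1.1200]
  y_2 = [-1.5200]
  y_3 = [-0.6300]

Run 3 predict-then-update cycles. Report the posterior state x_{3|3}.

step 1: x^-=[-2.7477, -0.3070]  P^-=[0.9339 0.0977; 0.0977 0.6248]  S=[1.1797]  K=[0.7999; 0.1358]  nu=[3.8984]  x^+=[0.3708, 0.2225]  P^+=[0.1790 -0.0304; -0.0304 0.6030]
step 2: x^-=[0.3544, 0.2084]  P^-=[0.4711 0.0039; 0.0039 0.5746]  S=[0.6976]  K=[0.6758; 0.0880]  nu=[-1.8953]  x^+=[-0.9264, 0.0417]  P^+=[0.1524 -0.0376; -0.0376 0.5692]
step 3: x^-=[-0.8797, -0.0008]  P^-=[0.4469 -0.0033; -0.0033 0.5484]  S=[0.6717]  K=[0.6648; 0.0767]  nu=[0.2498]  x^+=[-0.7136, 0.0184]  P^+=[0.1500 -0.0376; -0.0376 0.5445]

x_post = [-0.7136, 0.0184]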